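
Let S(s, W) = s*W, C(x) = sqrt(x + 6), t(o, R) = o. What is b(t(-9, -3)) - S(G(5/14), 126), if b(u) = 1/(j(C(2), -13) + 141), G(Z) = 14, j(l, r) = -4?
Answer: -241667/137 ≈ -1764.0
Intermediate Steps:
C(x) = sqrt(6 + x)
b(u) = 1/137 (b(u) = 1/(-4 + 141) = 1/137)
S(s, W) = W*s
b(t(-9, -3)) - S(G(5/14), 126) = 1/137 - 126*14 = 1/137 - 1*1764 = 1/137 - 1764 = -241667/137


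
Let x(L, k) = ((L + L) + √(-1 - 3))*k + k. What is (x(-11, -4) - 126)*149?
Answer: -6258 - 1192*I ≈ -6258.0 - 1192.0*I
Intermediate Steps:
x(L, k) = k + k*(2*I + 2*L) (x(L, k) = (2*L + √(-4))*k + k = (2*L + 2*I)*k + k = (2*I + 2*L)*k + k = k*(2*I + 2*L) + k = k + k*(2*I + 2*L))
(x(-11, -4) - 126)*149 = (-4*(1 + 2*I + 2*(-11)) - 126)*149 = (-4*(1 + 2*I - 22) - 126)*149 = (-4*(-21 + 2*I) - 126)*149 = ((84 - 8*I) - 126)*149 = (-42 - 8*I)*149 = -6258 - 1192*I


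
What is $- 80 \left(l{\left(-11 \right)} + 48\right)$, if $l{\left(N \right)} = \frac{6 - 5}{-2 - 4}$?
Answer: $- \frac{11480}{3} \approx -3826.7$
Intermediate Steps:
$l{\left(N \right)} = - \frac{1}{6}$ ($l{\left(N \right)} = 1 \frac{1}{-6} = 1 \left(- \frac{1}{6}\right) = - \frac{1}{6}$)
$- 80 \left(l{\left(-11 \right)} + 48\right) = - 80 \left(- \frac{1}{6} + 48\right) = \left(-80\right) \frac{287}{6} = - \frac{11480}{3}$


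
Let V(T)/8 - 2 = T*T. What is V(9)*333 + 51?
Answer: 221163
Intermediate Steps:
V(T) = 16 + 8*T² (V(T) = 16 + 8*(T*T) = 16 + 8*T²)
V(9)*333 + 51 = (16 + 8*9²)*333 + 51 = (16 + 8*81)*333 + 51 = (16 + 648)*333 + 51 = 664*333 + 51 = 221112 + 51 = 221163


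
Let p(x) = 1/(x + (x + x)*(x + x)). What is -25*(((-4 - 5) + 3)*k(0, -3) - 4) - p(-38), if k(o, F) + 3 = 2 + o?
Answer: -286901/5738 ≈ -50.000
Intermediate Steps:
k(o, F) = -1 + o (k(o, F) = -3 + (2 + o) = -1 + o)
p(x) = 1/(x + 4*x²) (p(x) = 1/(x + (2*x)*(2*x)) = 1/(x + 4*x²))
-25*(((-4 - 5) + 3)*k(0, -3) - 4) - p(-38) = -25*(((-4 - 5) + 3)*(-1 + 0) - 4) - 1/((-38)*(1 + 4*(-38))) = -25*((-9 + 3)*(-1) - 4) - (-1)/(38*(1 - 152)) = -25*(-6*(-1) - 4) - (-1)/(38*(-151)) = -25*(6 - 4) - (-1)*(-1)/(38*151) = -25*2 - 1*1/5738 = -50 - 1/5738 = -286901/5738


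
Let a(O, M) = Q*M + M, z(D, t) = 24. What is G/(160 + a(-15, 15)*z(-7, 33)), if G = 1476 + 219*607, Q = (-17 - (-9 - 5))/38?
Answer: 2553771/9340 ≈ 273.42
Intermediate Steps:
Q = -3/38 (Q = (-17 - 1*(-14))*(1/38) = (-17 + 14)*(1/38) = -3*1/38 = -3/38 ≈ -0.078947)
a(O, M) = 35*M/38 (a(O, M) = -3*M/38 + M = 35*M/38)
G = 134409 (G = 1476 + 132933 = 134409)
G/(160 + a(-15, 15)*z(-7, 33)) = 134409/(160 + ((35/38)*15)*24) = 134409/(160 + (525/38)*24) = 134409/(160 + 6300/19) = 134409/(9340/19) = 134409*(19/9340) = 2553771/9340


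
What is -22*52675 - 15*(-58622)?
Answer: -279520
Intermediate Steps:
-22*52675 - 15*(-58622) = -1158850 - 1*(-879330) = -1158850 + 879330 = -279520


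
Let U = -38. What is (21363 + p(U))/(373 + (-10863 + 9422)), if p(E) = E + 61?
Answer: -10693/534 ≈ -20.024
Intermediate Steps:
p(E) = 61 + E
(21363 + p(U))/(373 + (-10863 + 9422)) = (21363 + (61 - 38))/(373 + (-10863 + 9422)) = (21363 + 23)/(373 - 1441) = 21386/(-1068) = 21386*(-1/1068) = -10693/534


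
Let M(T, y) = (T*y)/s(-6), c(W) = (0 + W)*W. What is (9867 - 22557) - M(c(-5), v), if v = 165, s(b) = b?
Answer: -24005/2 ≈ -12003.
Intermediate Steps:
c(W) = W² (c(W) = W*W = W²)
M(T, y) = -T*y/6 (M(T, y) = (T*y)/(-6) = (T*y)*(-⅙) = -T*y/6)
(9867 - 22557) - M(c(-5), v) = (9867 - 22557) - (-1)*(-5)²*165/6 = -12690 - (-1)*25*165/6 = -12690 - 1*(-1375/2) = -12690 + 1375/2 = -24005/2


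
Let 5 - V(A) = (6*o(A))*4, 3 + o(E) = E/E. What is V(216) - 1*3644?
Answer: -3591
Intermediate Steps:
o(E) = -2 (o(E) = -3 + E/E = -3 + 1 = -2)
V(A) = 53 (V(A) = 5 - 6*(-2)*4 = 5 - (-12)*4 = 5 - 1*(-48) = 5 + 48 = 53)
V(216) - 1*3644 = 53 - 1*3644 = 53 - 3644 = -3591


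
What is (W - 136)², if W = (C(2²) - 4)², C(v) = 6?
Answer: 17424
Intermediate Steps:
W = 4 (W = (6 - 4)² = 2² = 4)
(W - 136)² = (4 - 136)² = (-132)² = 17424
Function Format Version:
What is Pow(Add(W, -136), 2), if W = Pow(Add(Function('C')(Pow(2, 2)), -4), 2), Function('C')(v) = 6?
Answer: 17424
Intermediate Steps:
W = 4 (W = Pow(Add(6, -4), 2) = Pow(2, 2) = 4)
Pow(Add(W, -136), 2) = Pow(Add(4, -136), 2) = Pow(-132, 2) = 17424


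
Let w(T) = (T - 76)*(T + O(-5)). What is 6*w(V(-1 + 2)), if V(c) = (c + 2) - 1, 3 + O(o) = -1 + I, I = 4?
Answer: -888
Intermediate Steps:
O(o) = 0 (O(o) = -3 + (-1 + 4) = -3 + 3 = 0)
V(c) = 1 + c (V(c) = (2 + c) - 1 = 1 + c)
w(T) = T*(-76 + T) (w(T) = (T - 76)*(T + 0) = (-76 + T)*T = T*(-76 + T))
6*w(V(-1 + 2)) = 6*((1 + (-1 + 2))*(-76 + (1 + (-1 + 2)))) = 6*((1 + 1)*(-76 + (1 + 1))) = 6*(2*(-76 + 2)) = 6*(2*(-74)) = 6*(-148) = -888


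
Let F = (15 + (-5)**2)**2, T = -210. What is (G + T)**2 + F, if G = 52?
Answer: 26564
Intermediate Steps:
F = 1600 (F = (15 + 25)**2 = 40**2 = 1600)
(G + T)**2 + F = (52 - 210)**2 + 1600 = (-158)**2 + 1600 = 24964 + 1600 = 26564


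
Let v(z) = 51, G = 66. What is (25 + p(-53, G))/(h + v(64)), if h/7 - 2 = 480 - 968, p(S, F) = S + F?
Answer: -38/3351 ≈ -0.011340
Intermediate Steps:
p(S, F) = F + S
h = -3402 (h = 14 + 7*(480 - 968) = 14 + 7*(-488) = 14 - 3416 = -3402)
(25 + p(-53, G))/(h + v(64)) = (25 + (66 - 53))/(-3402 + 51) = (25 + 13)/(-3351) = 38*(-1/3351) = -38/3351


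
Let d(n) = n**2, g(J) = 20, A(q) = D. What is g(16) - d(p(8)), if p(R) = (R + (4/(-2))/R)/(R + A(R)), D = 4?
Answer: 45119/2304 ≈ 19.583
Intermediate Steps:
A(q) = 4
p(R) = (R - 2/R)/(4 + R) (p(R) = (R + (4/(-2))/R)/(R + 4) = (R + (4*(-1/2))/R)/(4 + R) = (R - 2/R)/(4 + R))
g(16) - d(p(8)) = 20 - ((-2 + 8**2)/(8*(4 + 8)))**2 = 20 - ((1/8)*(-2 + 64)/12)**2 = 20 - ((1/8)*(1/12)*62)**2 = 20 - (31/48)**2 = 20 - 1*961/2304 = 20 - 961/2304 = 45119/2304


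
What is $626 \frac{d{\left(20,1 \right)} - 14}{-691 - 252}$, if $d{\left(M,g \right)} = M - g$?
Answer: $- \frac{3130}{943} \approx -3.3192$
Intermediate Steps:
$626 \frac{d{\left(20,1 \right)} - 14}{-691 - 252} = 626 \frac{\left(20 - 1\right) - 14}{-691 - 252} = 626 \frac{\left(20 - 1\right) - 14}{-943} = 626 \left(19 - 14\right) \left(- \frac{1}{943}\right) = 626 \cdot 5 \left(- \frac{1}{943}\right) = 626 \left(- \frac{5}{943}\right) = - \frac{3130}{943}$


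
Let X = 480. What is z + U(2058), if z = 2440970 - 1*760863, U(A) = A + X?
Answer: 1682645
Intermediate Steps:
U(A) = 480 + A (U(A) = A + 480 = 480 + A)
z = 1680107 (z = 2440970 - 760863 = 1680107)
z + U(2058) = 1680107 + (480 + 2058) = 1680107 + 2538 = 1682645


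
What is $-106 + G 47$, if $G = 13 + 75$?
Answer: $4030$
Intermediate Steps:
$G = 88$
$-106 + G 47 = -106 + 88 \cdot 47 = -106 + 4136 = 4030$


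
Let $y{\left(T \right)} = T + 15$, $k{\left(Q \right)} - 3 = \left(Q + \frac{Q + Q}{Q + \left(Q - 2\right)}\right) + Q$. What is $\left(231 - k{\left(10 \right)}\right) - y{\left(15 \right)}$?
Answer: $\frac{1592}{9} \approx 176.89$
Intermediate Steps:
$k{\left(Q \right)} = 3 + 2 Q + \frac{2 Q}{-2 + 2 Q}$ ($k{\left(Q \right)} = 3 + \left(\left(Q + \frac{Q + Q}{Q + \left(Q - 2\right)}\right) + Q\right) = 3 + \left(\left(Q + \frac{2 Q}{Q + \left(Q - 2\right)}\right) + Q\right) = 3 + \left(\left(Q + \frac{2 Q}{Q + \left(-2 + Q\right)}\right) + Q\right) = 3 + \left(\left(Q + \frac{2 Q}{-2 + 2 Q}\right) + Q\right) = 3 + \left(2 Q + \frac{2 Q}{-2 + 2 Q}\right) = 3 + 2 Q + \frac{2 Q}{-2 + 2 Q}$)
$y{\left(T \right)} = 15 + T$
$\left(231 - k{\left(10 \right)}\right) - y{\left(15 \right)} = \left(231 - \frac{-3 + 2 \cdot 10 + 2 \cdot 10^{2}}{-1 + 10}\right) - \left(15 + 15\right) = \left(231 - \frac{-3 + 20 + 2 \cdot 100}{9}\right) - 30 = \left(231 - \frac{-3 + 20 + 200}{9}\right) - 30 = \left(231 - \frac{1}{9} \cdot 217\right) - 30 = \left(231 - \frac{217}{9}\right) - 30 = \frac{1862}{9} - 30 = \frac{1592}{9}$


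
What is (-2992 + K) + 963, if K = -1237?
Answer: -3266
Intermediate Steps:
(-2992 + K) + 963 = (-2992 - 1237) + 963 = -4229 + 963 = -3266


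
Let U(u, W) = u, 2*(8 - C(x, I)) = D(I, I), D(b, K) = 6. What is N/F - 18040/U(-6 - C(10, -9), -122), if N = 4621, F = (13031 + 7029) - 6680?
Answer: 21947821/13380 ≈ 1640.3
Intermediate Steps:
C(x, I) = 5 (C(x, I) = 8 - ½*6 = 8 - 3 = 5)
F = 13380 (F = 20060 - 6680 = 13380)
N/F - 18040/U(-6 - C(10, -9), -122) = 4621/13380 - 18040/(-6 - 1*5) = 4621*(1/13380) - 18040/(-6 - 5) = 4621/13380 - 18040/(-11) = 4621/13380 - 18040*(-1/11) = 4621/13380 + 1640 = 21947821/13380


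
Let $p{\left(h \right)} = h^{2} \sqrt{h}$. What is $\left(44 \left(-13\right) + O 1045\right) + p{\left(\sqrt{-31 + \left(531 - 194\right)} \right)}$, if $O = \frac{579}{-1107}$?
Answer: $- \frac{412753}{369} + 306 \sqrt{3} \sqrt[4]{34} \approx 161.26$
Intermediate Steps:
$p{\left(h \right)} = h^{\frac{5}{2}}$
$O = - \frac{193}{369}$ ($O = 579 \left(- \frac{1}{1107}\right) = - \frac{193}{369} \approx -0.52304$)
$\left(44 \left(-13\right) + O 1045\right) + p{\left(\sqrt{-31 + \left(531 - 194\right)} \right)} = \left(44 \left(-13\right) - \frac{201685}{369}\right) + \left(\sqrt{-31 + \left(531 - 194\right)}\right)^{\frac{5}{2}} = \left(-572 - \frac{201685}{369}\right) + \left(\sqrt{-31 + 337}\right)^{\frac{5}{2}} = - \frac{412753}{369} + \left(\sqrt{306}\right)^{\frac{5}{2}} = - \frac{412753}{369} + \left(3 \sqrt{34}\right)^{\frac{5}{2}} = - \frac{412753}{369} + 306 \sqrt{3} \sqrt[4]{34}$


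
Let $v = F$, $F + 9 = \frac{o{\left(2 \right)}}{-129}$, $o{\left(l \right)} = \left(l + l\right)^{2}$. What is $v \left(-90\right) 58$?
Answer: $\frac{2047980}{43} \approx 47627.0$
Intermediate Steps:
$o{\left(l \right)} = 4 l^{2}$ ($o{\left(l \right)} = \left(2 l\right)^{2} = 4 l^{2}$)
$F = - \frac{1177}{129}$ ($F = -9 + \frac{4 \cdot 2^{2}}{-129} = -9 + 4 \cdot 4 \left(- \frac{1}{129}\right) = -9 + 16 \left(- \frac{1}{129}\right) = -9 - \frac{16}{129} = - \frac{1177}{129} \approx -9.124$)
$v = - \frac{1177}{129} \approx -9.124$
$v \left(-90\right) 58 = \left(- \frac{1177}{129}\right) \left(-90\right) 58 = \frac{35310}{43} \cdot 58 = \frac{2047980}{43}$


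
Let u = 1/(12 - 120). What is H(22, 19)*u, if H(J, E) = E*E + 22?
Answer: -383/108 ≈ -3.5463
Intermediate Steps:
H(J, E) = 22 + E**2 (H(J, E) = E**2 + 22 = 22 + E**2)
u = -1/108 (u = 1/(-108) = -1/108 ≈ -0.0092593)
H(22, 19)*u = (22 + 19**2)*(-1/108) = (22 + 361)*(-1/108) = 383*(-1/108) = -383/108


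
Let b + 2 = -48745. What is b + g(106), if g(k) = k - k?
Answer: -48747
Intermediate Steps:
b = -48747 (b = -2 - 48745 = -48747)
g(k) = 0
b + g(106) = -48747 + 0 = -48747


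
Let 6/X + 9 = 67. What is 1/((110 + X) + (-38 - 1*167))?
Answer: -29/2752 ≈ -0.010538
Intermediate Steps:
X = 3/29 (X = 6/(-9 + 67) = 6/58 = 6*(1/58) = 3/29 ≈ 0.10345)
1/((110 + X) + (-38 - 1*167)) = 1/((110 + 3/29) + (-38 - 1*167)) = 1/(3193/29 + (-38 - 167)) = 1/(3193/29 - 205) = 1/(-2752/29) = -29/2752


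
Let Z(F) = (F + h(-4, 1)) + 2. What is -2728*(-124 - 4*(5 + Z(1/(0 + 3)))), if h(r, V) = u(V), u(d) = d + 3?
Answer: 1385824/3 ≈ 4.6194e+5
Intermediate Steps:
u(d) = 3 + d
h(r, V) = 3 + V
Z(F) = 6 + F (Z(F) = (F + (3 + 1)) + 2 = (F + 4) + 2 = (4 + F) + 2 = 6 + F)
-2728*(-124 - 4*(5 + Z(1/(0 + 3)))) = -2728*(-124 - 4*(5 + (6 + 1/(0 + 3)))) = -2728*(-124 - 4*(5 + (6 + 1/3))) = -2728*(-124 - 4*(5 + (6 + ⅓))) = -2728*(-124 - 4*(5 + 19/3)) = -2728*(-124 - 4*34/3) = -2728*(-124 - 1*136/3) = -2728*(-124 - 136/3) = -2728*(-508/3) = 1385824/3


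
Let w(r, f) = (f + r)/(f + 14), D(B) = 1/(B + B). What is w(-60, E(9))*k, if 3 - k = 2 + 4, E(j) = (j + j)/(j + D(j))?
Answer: 14184/1303 ≈ 10.886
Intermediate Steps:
D(B) = 1/(2*B)
E(j) = 2*j/(j + 1/(2*j)) (E(j) = (j + j)/(j + 1/(2*j)) = (2*j)/(j + 1/(2*j)) = 2*j/(j + 1/(2*j)))
w(r, f) = (f + r)/(14 + f)
k = -3 (k = 3 - (2 + 4) = 3 - 1*6 = 3 - 6 = -3)
w(-60, E(9))*k = ((4*9²/(1 + 2*9²) - 60)/(14 + 4*9²/(1 + 2*9²)))*(-3) = ((4*81/(1 + 2*81) - 60)/(14 + 4*81/(1 + 2*81)))*(-3) = ((4*81/(1 + 162) - 60)/(14 + 4*81/(1 + 162)))*(-3) = ((4*81/163 - 60)/(14 + 4*81/163))*(-3) = ((4*81*(1/163) - 60)/(14 + 4*81*(1/163)))*(-3) = ((324/163 - 60)/(14 + 324/163))*(-3) = (-9456/163/(2606/163))*(-3) = ((163/2606)*(-9456/163))*(-3) = -4728/1303*(-3) = 14184/1303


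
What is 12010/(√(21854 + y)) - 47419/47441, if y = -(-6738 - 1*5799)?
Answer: -47419/47441 + 12010*√119/2023 ≈ 63.763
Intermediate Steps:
y = 12537 (y = -(-6738 - 5799) = -1*(-12537) = 12537)
12010/(√(21854 + y)) - 47419/47441 = 12010/(√(21854 + 12537)) - 47419/47441 = 12010/(√34391) - 47419*1/47441 = 12010/((17*√119)) - 47419/47441 = 12010*(√119/2023) - 47419/47441 = 12010*√119/2023 - 47419/47441 = -47419/47441 + 12010*√119/2023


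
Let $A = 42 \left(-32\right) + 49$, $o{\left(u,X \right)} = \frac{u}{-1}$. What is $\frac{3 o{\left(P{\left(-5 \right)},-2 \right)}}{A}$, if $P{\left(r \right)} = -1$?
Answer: $- \frac{3}{1295} \approx -0.0023166$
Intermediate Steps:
$o{\left(u,X \right)} = - u$ ($o{\left(u,X \right)} = u \left(-1\right) = - u$)
$A = -1295$ ($A = -1344 + 49 = -1295$)
$\frac{3 o{\left(P{\left(-5 \right)},-2 \right)}}{A} = \frac{3 \left(\left(-1\right) \left(-1\right)\right)}{-1295} = - \frac{3 \cdot 1}{1295} = \left(- \frac{1}{1295}\right) 3 = - \frac{3}{1295}$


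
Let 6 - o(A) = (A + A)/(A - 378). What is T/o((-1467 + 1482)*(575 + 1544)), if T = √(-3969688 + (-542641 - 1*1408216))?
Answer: 1371439*I*√345/41624 ≈ 611.99*I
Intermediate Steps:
o(A) = 6 - 2*A/(-378 + A) (o(A) = 6 - (A + A)/(A - 378) = 6 - 2*A/(-378 + A))
T = 131*I*√345 (T = √(-3969688 + (-542641 - 1408216)) = √(-3969688 - 1950857) = √(-5920545) = 131*I*√345 ≈ 2433.2*I)
T/o((-1467 + 1482)*(575 + 1544)) = (131*I*√345)/((4*(-567 + (-1467 + 1482)*(575 + 1544))/(-378 + (-1467 + 1482)*(575 + 1544)))) = (131*I*√345)/((4*(-567 + 15*2119)/(-378 + 15*2119))) = (131*I*√345)/((4*(-567 + 31785)/(-378 + 31785))) = (131*I*√345)/((4*31218/31407)) = (131*I*√345)/((4*(1/31407)*31218)) = (131*I*√345)/(41624/10469) = (131*I*√345)*(10469/41624) = 1371439*I*√345/41624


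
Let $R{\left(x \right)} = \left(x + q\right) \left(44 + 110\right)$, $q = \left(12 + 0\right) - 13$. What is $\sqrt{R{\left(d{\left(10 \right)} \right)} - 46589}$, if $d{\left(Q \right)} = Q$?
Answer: $i \sqrt{45203} \approx 212.61 i$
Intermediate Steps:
$q = -1$ ($q = 12 - 13 = -1$)
$R{\left(x \right)} = -154 + 154 x$ ($R{\left(x \right)} = \left(x - 1\right) \left(44 + 110\right) = \left(-1 + x\right) 154 = -154 + 154 x$)
$\sqrt{R{\left(d{\left(10 \right)} \right)} - 46589} = \sqrt{\left(-154 + 154 \cdot 10\right) - 46589} = \sqrt{\left(-154 + 1540\right) - 46589} = \sqrt{1386 - 46589} = \sqrt{-45203} = i \sqrt{45203}$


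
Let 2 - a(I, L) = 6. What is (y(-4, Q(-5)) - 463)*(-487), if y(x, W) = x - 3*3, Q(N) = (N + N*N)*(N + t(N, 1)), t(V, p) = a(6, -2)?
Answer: 231812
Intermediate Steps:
a(I, L) = -4 (a(I, L) = 2 - 1*6 = 2 - 6 = -4)
t(V, p) = -4
Q(N) = (-4 + N)*(N + N²) (Q(N) = (N + N*N)*(N - 4) = (N + N²)*(-4 + N) = (-4 + N)*(N + N²))
y(x, W) = -9 + x (y(x, W) = x - 9 = -9 + x)
(y(-4, Q(-5)) - 463)*(-487) = ((-9 - 4) - 463)*(-487) = (-13 - 463)*(-487) = -476*(-487) = 231812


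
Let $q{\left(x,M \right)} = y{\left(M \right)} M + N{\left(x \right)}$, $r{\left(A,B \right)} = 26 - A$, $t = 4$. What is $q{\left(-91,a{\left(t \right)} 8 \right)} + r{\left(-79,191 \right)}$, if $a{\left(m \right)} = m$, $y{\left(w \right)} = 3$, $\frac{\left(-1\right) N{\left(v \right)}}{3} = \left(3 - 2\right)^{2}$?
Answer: $198$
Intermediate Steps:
$N{\left(v \right)} = -3$ ($N{\left(v \right)} = - 3 \left(3 - 2\right)^{2} = - 3 \cdot 1^{2} = \left(-3\right) 1 = -3$)
$q{\left(x,M \right)} = -3 + 3 M$ ($q{\left(x,M \right)} = 3 M - 3 = -3 + 3 M$)
$q{\left(-91,a{\left(t \right)} 8 \right)} + r{\left(-79,191 \right)} = \left(-3 + 3 \cdot 4 \cdot 8\right) + \left(26 - -79\right) = \left(-3 + 3 \cdot 32\right) + \left(26 + 79\right) = \left(-3 + 96\right) + 105 = 93 + 105 = 198$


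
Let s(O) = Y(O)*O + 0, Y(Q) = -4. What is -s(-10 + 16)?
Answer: 24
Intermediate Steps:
s(O) = -4*O (s(O) = -4*O + 0 = -4*O)
-s(-10 + 16) = -(-4)*(-10 + 16) = -(-4)*6 = -1*(-24) = 24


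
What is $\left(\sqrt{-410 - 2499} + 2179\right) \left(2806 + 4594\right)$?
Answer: $16124600 + 7400 i \sqrt{2909} \approx 1.6125 \cdot 10^{7} + 3.9912 \cdot 10^{5} i$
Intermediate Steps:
$\left(\sqrt{-410 - 2499} + 2179\right) \left(2806 + 4594\right) = \left(\sqrt{-2909} + 2179\right) 7400 = \left(i \sqrt{2909} + 2179\right) 7400 = \left(2179 + i \sqrt{2909}\right) 7400 = 16124600 + 7400 i \sqrt{2909}$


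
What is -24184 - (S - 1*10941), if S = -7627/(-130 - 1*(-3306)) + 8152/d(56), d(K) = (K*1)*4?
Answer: -295174073/22232 ≈ -13277.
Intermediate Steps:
d(K) = 4*K (d(K) = K*4 = 4*K)
S = 755697/22232 (S = -7627/(-130 - 1*(-3306)) + 8152/((4*56)) = -7627/(-130 + 3306) + 8152/224 = -7627/3176 + 8152*(1/224) = -7627*1/3176 + 1019/28 = -7627/3176 + 1019/28 = 755697/22232 ≈ 33.991)
-24184 - (S - 1*10941) = -24184 - (755697/22232 - 1*10941) = -24184 - (755697/22232 - 10941) = -24184 - 1*(-242484615/22232) = -24184 + 242484615/22232 = -295174073/22232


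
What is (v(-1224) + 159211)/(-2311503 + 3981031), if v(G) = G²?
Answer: 1657387/1669528 ≈ 0.99273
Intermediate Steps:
(v(-1224) + 159211)/(-2311503 + 3981031) = ((-1224)² + 159211)/(-2311503 + 3981031) = (1498176 + 159211)/1669528 = 1657387*(1/1669528) = 1657387/1669528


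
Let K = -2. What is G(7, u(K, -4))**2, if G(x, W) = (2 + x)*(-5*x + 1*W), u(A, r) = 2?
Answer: 88209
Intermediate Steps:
G(x, W) = (2 + x)*(W - 5*x) (G(x, W) = (2 + x)*(-5*x + W) = (2 + x)*(W - 5*x))
G(7, u(K, -4))**2 = (-10*7 - 5*7**2 + 2*2 + 2*7)**2 = (-70 - 5*49 + 4 + 14)**2 = (-70 - 245 + 4 + 14)**2 = (-297)**2 = 88209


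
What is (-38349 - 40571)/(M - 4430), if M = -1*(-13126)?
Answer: -9865/1087 ≈ -9.0754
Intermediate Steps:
M = 13126
(-38349 - 40571)/(M - 4430) = (-38349 - 40571)/(13126 - 4430) = -78920/8696 = -78920*1/8696 = -9865/1087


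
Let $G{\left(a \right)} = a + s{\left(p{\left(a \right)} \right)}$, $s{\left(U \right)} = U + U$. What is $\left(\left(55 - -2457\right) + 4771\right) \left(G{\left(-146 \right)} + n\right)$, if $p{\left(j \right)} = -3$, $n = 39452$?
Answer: $286221900$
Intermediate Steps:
$s{\left(U \right)} = 2 U$
$G{\left(a \right)} = -6 + a$ ($G{\left(a \right)} = a + 2 \left(-3\right) = a - 6 = -6 + a$)
$\left(\left(55 - -2457\right) + 4771\right) \left(G{\left(-146 \right)} + n\right) = \left(\left(55 - -2457\right) + 4771\right) \left(\left(-6 - 146\right) + 39452\right) = \left(\left(55 + 2457\right) + 4771\right) \left(-152 + 39452\right) = \left(2512 + 4771\right) 39300 = 7283 \cdot 39300 = 286221900$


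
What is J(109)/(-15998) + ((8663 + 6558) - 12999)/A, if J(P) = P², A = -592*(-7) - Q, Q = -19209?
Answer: -21991767/33963754 ≈ -0.64751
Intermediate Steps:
A = 23353 (A = -592*(-7) - 1*(-19209) = 4144 + 19209 = 23353)
J(109)/(-15998) + ((8663 + 6558) - 12999)/A = 109²/(-15998) + ((8663 + 6558) - 12999)/23353 = 11881*(-1/15998) + (15221 - 12999)*(1/23353) = -11881/15998 + 2222*(1/23353) = -11881/15998 + 202/2123 = -21991767/33963754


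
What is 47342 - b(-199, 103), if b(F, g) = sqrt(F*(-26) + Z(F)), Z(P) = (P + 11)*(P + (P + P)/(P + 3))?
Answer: 47342 - 2*sqrt(517002)/7 ≈ 47137.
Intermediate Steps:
Z(P) = (11 + P)*(P + 2*P/(3 + P)) (Z(P) = (11 + P)*(P + (2*P)/(3 + P)) = (11 + P)*(P + 2*P/(3 + P)))
b(F, g) = sqrt(-26*F + F*(55 + F**2 + 16*F)/(3 + F)) (b(F, g) = sqrt(F*(-26) + F*(55 + F**2 + 16*F)/(3 + F)) = sqrt(-26*F + F*(55 + F**2 + 16*F)/(3 + F)))
47342 - b(-199, 103) = 47342 - sqrt(-199*(-23 + (-199)**2 - 10*(-199))/(3 - 199)) = 47342 - sqrt(-199*(-23 + 39601 + 1990)/(-196)) = 47342 - sqrt(-199*(-1/196)*41568) = 47342 - sqrt(2068008/49) = 47342 - 2*sqrt(517002)/7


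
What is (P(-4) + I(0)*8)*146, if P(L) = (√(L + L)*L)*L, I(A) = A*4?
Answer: 4672*I*√2 ≈ 6607.2*I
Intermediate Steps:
I(A) = 4*A
P(L) = √2*L^(5/2) (P(L) = (√(2*L)*L)*L = ((√2*√L)*L)*L = (√2*L^(3/2))*L = √2*L^(5/2))
(P(-4) + I(0)*8)*146 = (√2*(-4)^(5/2) + (4*0)*8)*146 = (√2*(32*I) + 0*8)*146 = (32*I*√2 + 0)*146 = (32*I*√2)*146 = 4672*I*√2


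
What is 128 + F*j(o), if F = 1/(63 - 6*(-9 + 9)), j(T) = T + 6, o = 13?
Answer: 8083/63 ≈ 128.30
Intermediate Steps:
j(T) = 6 + T
F = 1/63 (F = 1/(63 - 6*0) = 1/(63 + 0) = 1/63 ≈ 0.015873)
128 + F*j(o) = 128 + (6 + 13)/63 = 128 + (1/63)*19 = 128 + 19/63 = 8083/63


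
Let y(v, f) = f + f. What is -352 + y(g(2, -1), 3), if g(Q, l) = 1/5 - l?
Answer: -346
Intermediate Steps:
g(Q, l) = ⅕ - l
y(v, f) = 2*f
-352 + y(g(2, -1), 3) = -352 + 2*3 = -352 + 6 = -346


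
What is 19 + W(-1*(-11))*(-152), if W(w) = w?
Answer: -1653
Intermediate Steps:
19 + W(-1*(-11))*(-152) = 19 - 1*(-11)*(-152) = 19 + 11*(-152) = 19 - 1672 = -1653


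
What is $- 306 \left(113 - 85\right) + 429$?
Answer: $-8139$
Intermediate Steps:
$- 306 \left(113 - 85\right) + 429 = \left(-306\right) 28 + 429 = -8568 + 429 = -8139$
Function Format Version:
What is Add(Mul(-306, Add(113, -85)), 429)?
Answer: -8139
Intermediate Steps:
Add(Mul(-306, Add(113, -85)), 429) = Add(Mul(-306, 28), 429) = Add(-8568, 429) = -8139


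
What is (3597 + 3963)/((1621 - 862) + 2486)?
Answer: 1512/649 ≈ 2.3297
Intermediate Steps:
(3597 + 3963)/((1621 - 862) + 2486) = 7560/(759 + 2486) = 7560/3245 = 7560*(1/3245) = 1512/649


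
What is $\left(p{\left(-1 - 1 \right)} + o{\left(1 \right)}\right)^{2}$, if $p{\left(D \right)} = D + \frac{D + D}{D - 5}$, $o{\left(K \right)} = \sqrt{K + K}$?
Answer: $\frac{198}{49} - \frac{20 \sqrt{2}}{7} \approx 0.00020615$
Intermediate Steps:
$o{\left(K \right)} = \sqrt{2} \sqrt{K}$ ($o{\left(K \right)} = \sqrt{2 K} = \sqrt{2} \sqrt{K}$)
$p{\left(D \right)} = D + \frac{2 D}{-5 + D}$
$\left(p{\left(-1 - 1 \right)} + o{\left(1 \right)}\right)^{2} = \left(\frac{\left(-1 - 1\right) \left(-3 - 2\right)}{-5 - 2} + \sqrt{2} \sqrt{1}\right)^{2} = \left(\frac{\left(-1 - 1\right) \left(-3 - 2\right)}{-5 - 2} + \sqrt{2} \cdot 1\right)^{2} = \left(- \frac{2 \left(-3 - 2\right)}{-5 - 2} + \sqrt{2}\right)^{2} = \left(\left(-2\right) \frac{1}{-7} \left(-5\right) + \sqrt{2}\right)^{2} = \left(\left(-2\right) \left(- \frac{1}{7}\right) \left(-5\right) + \sqrt{2}\right)^{2} = \left(- \frac{10}{7} + \sqrt{2}\right)^{2}$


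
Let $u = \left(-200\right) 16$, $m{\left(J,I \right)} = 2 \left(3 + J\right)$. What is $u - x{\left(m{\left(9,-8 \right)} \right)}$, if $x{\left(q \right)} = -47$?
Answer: $-3153$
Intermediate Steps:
$m{\left(J,I \right)} = 6 + 2 J$
$u = -3200$
$u - x{\left(m{\left(9,-8 \right)} \right)} = -3200 - -47 = -3200 + 47 = -3153$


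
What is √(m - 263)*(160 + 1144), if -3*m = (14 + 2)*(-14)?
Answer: 1304*I*√1695/3 ≈ 17895.0*I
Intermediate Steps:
m = 224/3 (m = -(14 + 2)*(-14)/3 = -16*(-14)/3 = -⅓*(-224) = 224/3 ≈ 74.667)
√(m - 263)*(160 + 1144) = √(224/3 - 263)*(160 + 1144) = √(-565/3)*1304 = (I*√1695/3)*1304 = 1304*I*√1695/3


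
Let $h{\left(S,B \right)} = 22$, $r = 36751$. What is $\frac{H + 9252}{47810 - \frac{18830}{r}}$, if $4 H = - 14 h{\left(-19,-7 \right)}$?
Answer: $\frac{67438085}{351409296} \approx 0.19191$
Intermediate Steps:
$H = -77$ ($H = \frac{\left(-14\right) 22}{4} = \frac{1}{4} \left(-308\right) = -77$)
$\frac{H + 9252}{47810 - \frac{18830}{r}} = \frac{-77 + 9252}{47810 - \frac{18830}{36751}} = \frac{9175}{47810 - \frac{18830}{36751}} = \frac{9175}{\frac{1757046480}{36751}} = 9175 \cdot \frac{36751}{1757046480} = \frac{67438085}{351409296}$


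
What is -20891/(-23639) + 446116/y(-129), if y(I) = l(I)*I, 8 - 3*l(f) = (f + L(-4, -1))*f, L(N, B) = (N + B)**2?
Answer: 5647579207/3407230904 ≈ 1.6575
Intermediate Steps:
L(N, B) = (B + N)**2
l(f) = 8/3 - f*(25 + f)/3 (l(f) = 8/3 - (f + (-1 - 4)**2)*f/3 = 8/3 - (f + (-5)**2)*f/3 = 8/3 - (f + 25)*f/3 = 8/3 - (25 + f)*f/3 = 8/3 - f*(25 + f)/3)
y(I) = I*(8/3 - 25*I/3 - I**2/3) (y(I) = (8/3 - 25*I/3 - I**2/3)*I = I*(8/3 - 25*I/3 - I**2/3))
-20891/(-23639) + 446116/y(-129) = -20891/(-23639) + 446116/(((1/3)*(-129)*(8 - 1*(-129)**2 - 25*(-129)))) = -20891*(-1/23639) + 446116/(((1/3)*(-129)*(8 - 1*16641 + 3225))) = 20891/23639 + 446116/(((1/3)*(-129)*(8 - 16641 + 3225))) = 20891/23639 + 446116/(((1/3)*(-129)*(-13408))) = 20891/23639 + 446116/576544 = 20891/23639 + 446116*(1/576544) = 20891/23639 + 111529/144136 = 5647579207/3407230904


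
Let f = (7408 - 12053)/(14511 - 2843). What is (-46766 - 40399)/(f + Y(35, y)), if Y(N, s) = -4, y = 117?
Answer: 1017041220/51317 ≈ 19819.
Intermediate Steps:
f = -4645/11668 ≈ -0.39810
(-46766 - 40399)/(f + Y(35, y)) = (-46766 - 40399)/(-4645/11668 - 4) = -87165/(-51317/11668) = -87165*(-11668/51317) = 1017041220/51317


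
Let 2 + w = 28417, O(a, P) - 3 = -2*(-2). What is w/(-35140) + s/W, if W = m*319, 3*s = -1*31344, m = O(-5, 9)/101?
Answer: -1061281869/2241932 ≈ -473.38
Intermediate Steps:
O(a, P) = 7 (O(a, P) = 3 - 2*(-2) = 3 + 4 = 7)
w = 28415 (w = -2 + 28417 = 28415)
m = 7/101 ≈ 0.069307
s = -10448 (s = (-1*31344)/3 = (⅓)*(-31344) = -10448)
W = 2233/101 (W = (7/101)*319 = 2233/101 ≈ 22.109)
w/(-35140) + s/W = 28415/(-35140) - 10448/2233/101 = 28415*(-1/35140) - 10448*101/2233 = -5683/7028 - 1055248/2233 = -1061281869/2241932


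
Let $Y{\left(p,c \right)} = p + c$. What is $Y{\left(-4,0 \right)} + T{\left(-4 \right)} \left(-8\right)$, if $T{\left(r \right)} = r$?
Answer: $28$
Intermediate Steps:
$Y{\left(p,c \right)} = c + p$
$Y{\left(-4,0 \right)} + T{\left(-4 \right)} \left(-8\right) = \left(0 - 4\right) - -32 = -4 + 32 = 28$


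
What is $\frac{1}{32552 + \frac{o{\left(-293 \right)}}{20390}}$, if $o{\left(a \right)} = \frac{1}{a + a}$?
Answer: $\frac{11948540}{388948874079} \approx 3.072 \cdot 10^{-5}$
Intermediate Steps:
$o{\left(a \right)} = \frac{1}{2 a}$
$\frac{1}{32552 + \frac{o{\left(-293 \right)}}{20390}} = \frac{1}{32552 + \frac{\frac{1}{2} \frac{1}{-293}}{20390}} = \frac{1}{32552 + \frac{1}{2} \left(- \frac{1}{293}\right) \frac{1}{20390}} = \frac{1}{32552 - \frac{1}{11948540}} = \frac{1}{\frac{388948874079}{11948540}} = \frac{11948540}{388948874079}$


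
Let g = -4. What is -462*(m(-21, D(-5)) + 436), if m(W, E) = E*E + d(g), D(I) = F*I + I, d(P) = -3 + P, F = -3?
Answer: -244398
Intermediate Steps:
D(I) = -2*I (D(I) = -3*I + I = -2*I)
m(W, E) = -7 + E**2 (m(W, E) = E*E + (-3 - 4) = E**2 - 7 = -7 + E**2)
-462*(m(-21, D(-5)) + 436) = -462*((-7 + (-2*(-5))**2) + 436) = -462*((-7 + 10**2) + 436) = -462*((-7 + 100) + 436) = -462*(93 + 436) = -462*529 = -244398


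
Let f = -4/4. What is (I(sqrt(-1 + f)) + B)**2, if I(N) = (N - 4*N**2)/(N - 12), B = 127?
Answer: 8*(24256*sqrt(2) + 141593*I)/(12*sqrt(2) + 71*I) ≈ 15966.0 - 48.957*I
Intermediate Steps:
f = -1 (f = -4*1/4 = -1)
I(N) = (N - 4*N**2)/(-12 + N)
(I(sqrt(-1 + f)) + B)**2 = (sqrt(-1 - 1)*(1 - 4*sqrt(-1 - 1))/(-12 + sqrt(-1 - 1)) + 127)**2 = (sqrt(-2)*(1 - 4*I*sqrt(2))/(-12 + sqrt(-2)) + 127)**2 = ((I*sqrt(2))*(1 - 4*I*sqrt(2))/(-12 + I*sqrt(2)) + 127)**2 = (I*sqrt(2)*(1 - 4*I*sqrt(2))/(-12 + I*sqrt(2)) + 127)**2 = (127 + I*sqrt(2)*(1 - 4*I*sqrt(2))/(-12 + I*sqrt(2)))**2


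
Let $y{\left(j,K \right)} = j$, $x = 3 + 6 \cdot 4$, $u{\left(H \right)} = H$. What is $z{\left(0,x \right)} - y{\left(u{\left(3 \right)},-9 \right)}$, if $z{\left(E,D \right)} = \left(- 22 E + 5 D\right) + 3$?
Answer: $135$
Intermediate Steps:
$x = 27$ ($x = 3 + 24 = 27$)
$z{\left(E,D \right)} = 3 - 22 E + 5 D$
$z{\left(0,x \right)} - y{\left(u{\left(3 \right)},-9 \right)} = \left(3 - 0 + 5 \cdot 27\right) - 3 = \left(3 + 0 + 135\right) - 3 = 138 - 3 = 135$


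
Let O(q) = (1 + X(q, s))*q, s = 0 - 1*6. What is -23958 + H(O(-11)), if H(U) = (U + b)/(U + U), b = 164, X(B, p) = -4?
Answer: -1581031/66 ≈ -23955.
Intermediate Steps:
s = -6 (s = 0 - 6 = -6)
O(q) = -3*q (O(q) = (1 - 4)*q = -3*q)
H(U) = (164 + U)/(2*U) (H(U) = (U + 164)/(U + U) = (164 + U)/((2*U)) = (164 + U)*(1/(2*U)) = (164 + U)/(2*U))
-23958 + H(O(-11)) = -23958 + (164 - 3*(-11))/(2*((-3*(-11)))) = -23958 + (1/2)*(164 + 33)/33 = -23958 + (1/2)*(1/33)*197 = -23958 + 197/66 = -1581031/66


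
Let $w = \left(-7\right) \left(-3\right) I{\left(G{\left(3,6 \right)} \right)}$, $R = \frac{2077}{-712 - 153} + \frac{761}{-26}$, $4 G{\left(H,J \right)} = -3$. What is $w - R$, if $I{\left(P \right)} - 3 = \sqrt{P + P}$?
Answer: $\frac{2129137}{22490} + \frac{21 i \sqrt{6}}{2} \approx 94.67 + 25.72 i$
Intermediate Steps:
$G{\left(H,J \right)} = - \frac{3}{4}$ ($G{\left(H,J \right)} = \frac{1}{4} \left(-3\right) = - \frac{3}{4}$)
$I{\left(P \right)} = 3 + \sqrt{2} \sqrt{P}$ ($I{\left(P \right)} = 3 + \sqrt{P + P} = 3 + \sqrt{2 P} = 3 + \sqrt{2} \sqrt{P}$)
$R = - \frac{712267}{22490}$ ($R = \frac{2077}{-865} + 761 \left(- \frac{1}{26}\right) = 2077 \left(- \frac{1}{865}\right) - \frac{761}{26} = - \frac{2077}{865} - \frac{761}{26} = - \frac{712267}{22490} \approx -31.67$)
$w = 63 + \frac{21 i \sqrt{6}}{2}$ ($w = \left(-7\right) \left(-3\right) \left(3 + \sqrt{2} \sqrt{- \frac{3}{4}}\right) = 21 \left(3 + \sqrt{2} \frac{i \sqrt{3}}{2}\right) = 21 \left(3 + \frac{i \sqrt{6}}{2}\right) = 63 + \frac{21 i \sqrt{6}}{2} \approx 63.0 + 25.72 i$)
$w - R = \left(63 + \frac{21 i \sqrt{6}}{2}\right) - - \frac{712267}{22490} = \left(63 + \frac{21 i \sqrt{6}}{2}\right) + \frac{712267}{22490} = \frac{2129137}{22490} + \frac{21 i \sqrt{6}}{2}$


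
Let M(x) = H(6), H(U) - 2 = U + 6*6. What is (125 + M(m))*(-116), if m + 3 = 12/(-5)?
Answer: -19604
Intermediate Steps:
m = -27/5 (m = -3 + 12/(-5) = -3 + 12*(-⅕) = -3 - 12/5 = -27/5 ≈ -5.4000)
H(U) = 38 + U (H(U) = 2 + (U + 6*6) = 2 + (U + 36) = 2 + (36 + U) = 38 + U)
M(x) = 44 (M(x) = 38 + 6 = 44)
(125 + M(m))*(-116) = (125 + 44)*(-116) = 169*(-116) = -19604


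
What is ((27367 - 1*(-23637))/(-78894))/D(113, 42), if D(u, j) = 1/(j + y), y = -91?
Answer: 1249598/39447 ≈ 31.678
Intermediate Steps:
D(u, j) = 1/(-91 + j) (D(u, j) = 1/(j - 91) = 1/(-91 + j))
((27367 - 1*(-23637))/(-78894))/D(113, 42) = ((27367 - 1*(-23637))/(-78894))/(1/(-91 + 42)) = ((27367 + 23637)*(-1/78894))/(1/(-49)) = (51004*(-1/78894))/(-1/49) = -25502/39447*(-49) = 1249598/39447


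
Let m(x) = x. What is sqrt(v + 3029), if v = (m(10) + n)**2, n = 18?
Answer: sqrt(3813) ≈ 61.750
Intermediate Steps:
v = 784 (v = (10 + 18)**2 = 28**2 = 784)
sqrt(v + 3029) = sqrt(784 + 3029) = sqrt(3813)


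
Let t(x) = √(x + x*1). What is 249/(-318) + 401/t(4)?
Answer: -83/106 + 401*√2/4 ≈ 140.99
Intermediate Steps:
t(x) = √2*√x (t(x) = √(x + x) = √(2*x) = √2*√x)
249/(-318) + 401/t(4) = 249/(-318) + 401/((√2*√4)) = 249*(-1/318) + 401/((√2*2)) = -83/106 + 401/((2*√2)) = -83/106 + 401*(√2/4) = -83/106 + 401*√2/4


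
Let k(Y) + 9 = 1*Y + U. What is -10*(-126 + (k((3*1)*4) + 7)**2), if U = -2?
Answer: 620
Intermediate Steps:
k(Y) = -11 + Y (k(Y) = -9 + (1*Y - 2) = -9 + (Y - 2) = -9 + (-2 + Y) = -11 + Y)
-10*(-126 + (k((3*1)*4) + 7)**2) = -10*(-126 + ((-11 + (3*1)*4) + 7)**2) = -10*(-126 + ((-11 + 3*4) + 7)**2) = -10*(-126 + ((-11 + 12) + 7)**2) = -10*(-126 + (1 + 7)**2) = -10*(-126 + 8**2) = -10*(-126 + 64) = -10*(-62) = 620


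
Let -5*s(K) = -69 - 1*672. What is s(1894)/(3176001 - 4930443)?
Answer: -247/2924070 ≈ -8.4471e-5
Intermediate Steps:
s(K) = 741/5 (s(K) = -(-69 - 1*672)/5 = -(-69 - 672)/5 = -⅕*(-741) = 741/5)
s(1894)/(3176001 - 4930443) = 741/(5*(3176001 - 4930443)) = (741/5)/(-1754442) = (741/5)*(-1/1754442) = -247/2924070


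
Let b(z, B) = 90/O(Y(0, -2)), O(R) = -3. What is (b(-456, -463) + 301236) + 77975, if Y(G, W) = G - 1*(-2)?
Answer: 379181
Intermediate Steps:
Y(G, W) = 2 + G (Y(G, W) = G + 2 = 2 + G)
b(z, B) = -30 (b(z, B) = 90/(-3) = 90*(-1/3) = -30)
(b(-456, -463) + 301236) + 77975 = (-30 + 301236) + 77975 = 301206 + 77975 = 379181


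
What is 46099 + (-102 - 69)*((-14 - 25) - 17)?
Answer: 55675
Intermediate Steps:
46099 + (-102 - 69)*((-14 - 25) - 17) = 46099 - 171*(-39 - 17) = 46099 - 171*(-56) = 46099 + 9576 = 55675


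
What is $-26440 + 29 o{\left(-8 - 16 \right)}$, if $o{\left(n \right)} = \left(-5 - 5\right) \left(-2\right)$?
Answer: $-25860$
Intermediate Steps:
$o{\left(n \right)} = 20$ ($o{\left(n \right)} = \left(-10\right) \left(-2\right) = 20$)
$-26440 + 29 o{\left(-8 - 16 \right)} = -26440 + 29 \cdot 20 = -26440 + 580 = -25860$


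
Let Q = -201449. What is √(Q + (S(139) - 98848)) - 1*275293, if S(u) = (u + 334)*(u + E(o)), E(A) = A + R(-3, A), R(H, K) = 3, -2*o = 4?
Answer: -275293 + I*√234077 ≈ -2.7529e+5 + 483.81*I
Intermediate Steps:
o = -2 (o = -½*4 = -2)
E(A) = 3 + A (E(A) = A + 3 = 3 + A)
S(u) = (1 + u)*(334 + u) (S(u) = (u + 334)*(u + (3 - 2)) = (334 + u)*(u + 1) = (334 + u)*(1 + u) = (1 + u)*(334 + u))
√(Q + (S(139) - 98848)) - 1*275293 = √(-201449 + ((334 + 139² + 335*139) - 98848)) - 1*275293 = √(-201449 + ((334 + 19321 + 46565) - 98848)) - 275293 = √(-201449 + (66220 - 98848)) - 275293 = √(-201449 - 32628) - 275293 = √(-234077) - 275293 = I*√234077 - 275293 = -275293 + I*√234077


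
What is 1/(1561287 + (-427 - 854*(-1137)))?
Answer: 1/2531858 ≈ 3.9497e-7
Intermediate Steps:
1/(1561287 + (-427 - 854*(-1137))) = 1/(1561287 + (-427 + 970998)) = 1/(1561287 + 970571) = 1/2531858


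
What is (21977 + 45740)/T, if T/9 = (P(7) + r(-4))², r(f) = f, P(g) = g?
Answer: 67717/81 ≈ 836.01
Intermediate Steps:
T = 81 (T = 9*(7 - 4)² = 9*3² = 9*9 = 81)
(21977 + 45740)/T = (21977 + 45740)/81 = 67717*(1/81) = 67717/81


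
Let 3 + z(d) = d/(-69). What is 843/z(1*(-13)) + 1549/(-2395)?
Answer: -139610471/464630 ≈ -300.48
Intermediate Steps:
z(d) = -3 - d/69 (z(d) = -3 + d/(-69) = -3 + d*(-1/69) = -3 - d/69)
843/z(1*(-13)) + 1549/(-2395) = 843/(-3 - (-13)/69) + 1549/(-2395) = 843/(-3 - 1/69*(-13)) + 1549*(-1/2395) = 843/(-3 + 13/69) - 1549/2395 = 843/(-194/69) - 1549/2395 = 843*(-69/194) - 1549/2395 = -58167/194 - 1549/2395 = -139610471/464630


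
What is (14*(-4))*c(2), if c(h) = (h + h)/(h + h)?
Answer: -56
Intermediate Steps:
c(h) = 1 (c(h) = (2*h)/((2*h)) = (2*h)*(1/(2*h)) = 1)
(14*(-4))*c(2) = (14*(-4))*1 = -56*1 = -56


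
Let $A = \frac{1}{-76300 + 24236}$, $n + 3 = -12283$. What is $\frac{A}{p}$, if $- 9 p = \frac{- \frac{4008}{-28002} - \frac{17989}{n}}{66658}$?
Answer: $\frac{8599696194141}{1199576830376} \approx 7.1689$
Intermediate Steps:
$n = -12286$ ($n = -3 - 12283 = -12286$)
$p = - \frac{92161711}{34398784776564}$ ($p = - \frac{\left(- \frac{4008}{-28002} - \frac{17989}{-12286}\right) \frac{1}{66658}}{9} = - \frac{\left(\left(-4008\right) \left(- \frac{1}{28002}\right) - - \frac{17989}{12286}\right) \frac{1}{66658}}{9} = - \frac{\left(\frac{668}{4667} + \frac{17989}{12286}\right) \frac{1}{66658}}{9} = - \frac{\frac{92161711}{57338762} \cdot \frac{1}{66658}}{9} = \left(- \frac{1}{9}\right) \frac{92161711}{3822087197396} = - \frac{92161711}{34398784776564} \approx -2.6792 \cdot 10^{-6}$)
$A = - \frac{1}{52064}$ ($A = \frac{1}{-52064} = - \frac{1}{52064} \approx -1.9207 \cdot 10^{-5}$)
$\frac{A}{p} = - \frac{1}{52064 \left(- \frac{92161711}{34398784776564}\right)} = \left(- \frac{1}{52064}\right) \left(- \frac{34398784776564}{92161711}\right) = \frac{8599696194141}{1199576830376}$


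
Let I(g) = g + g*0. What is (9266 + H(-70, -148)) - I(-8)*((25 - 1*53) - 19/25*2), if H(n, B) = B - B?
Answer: 225746/25 ≈ 9029.8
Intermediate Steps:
H(n, B) = 0
I(g) = g (I(g) = g + 0 = g)
(9266 + H(-70, -148)) - I(-8)*((25 - 1*53) - 19/25*2) = (9266 + 0) - (-8)*((25 - 1*53) - 19/25*2) = 9266 - (-8)*((25 - 53) - 19*1/25*2) = 9266 - (-8)*(-28 - 19/25*2) = 9266 - (-8)*(-28 - 38/25) = 9266 - (-8)*(-738)/25 = 9266 - 1*5904/25 = 9266 - 5904/25 = 225746/25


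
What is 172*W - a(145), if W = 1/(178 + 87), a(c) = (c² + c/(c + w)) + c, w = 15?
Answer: -179523781/8480 ≈ -21170.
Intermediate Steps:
a(c) = c + c² + c/(15 + c) (a(c) = (c² + c/(c + 15)) + c = (c² + c/(15 + c)) + c = c + c² + c/(15 + c))
W = 1/265 ≈ 0.0037736
172*W - a(145) = 172*(1/265) - 145*(16 + 145² + 16*145)/(15 + 145) = 172/265 - 145*(16 + 21025 + 2320)/160 = 172/265 - 145*23361/160 = 172/265 - 1*677469/32 = 172/265 - 677469/32 = -179523781/8480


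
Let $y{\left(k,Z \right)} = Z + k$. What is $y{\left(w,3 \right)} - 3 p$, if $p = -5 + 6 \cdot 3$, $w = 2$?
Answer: $-34$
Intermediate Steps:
$p = 13$ ($p = -5 + 18 = 13$)
$y{\left(w,3 \right)} - 3 p = \left(3 + 2\right) - 39 = 5 - 39 = -34$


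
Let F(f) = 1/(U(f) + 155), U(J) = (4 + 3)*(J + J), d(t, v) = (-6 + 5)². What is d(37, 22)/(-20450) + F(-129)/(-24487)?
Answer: -40407587/826753356650 ≈ -4.8875e-5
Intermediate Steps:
d(t, v) = 1 (d(t, v) = (-1)² = 1)
U(J) = 14*J (U(J) = 7*(2*J) = 14*J)
F(f) = 1/(155 + 14*f) (F(f) = 1/(14*f + 155) = 1/(155 + 14*f))
d(37, 22)/(-20450) + F(-129)/(-24487) = 1/(-20450) + 1/((155 + 14*(-129))*(-24487)) = 1*(-1/20450) - 1/24487/(155 - 1806) = -1/20450 - 1/24487/(-1651) = -1/20450 - 1/1651*(-1/24487) = -1/20450 + 1/40428037 = -40407587/826753356650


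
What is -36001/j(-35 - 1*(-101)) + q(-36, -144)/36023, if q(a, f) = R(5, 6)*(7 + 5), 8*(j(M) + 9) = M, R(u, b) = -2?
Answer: 5187456020/108069 ≈ 48001.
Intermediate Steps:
j(M) = -9 + M/8
q(a, f) = -24 (q(a, f) = -2*(7 + 5) = -2*12 = -24)
-36001/j(-35 - 1*(-101)) + q(-36, -144)/36023 = -36001/(-9 + (-35 - 1*(-101))/8) - 24/36023 = -36001/(-9 + (-35 + 101)/8) - 24*1/36023 = -36001/(-9 + (⅛)*66) - 24/36023 = -36001/(-9 + 33/4) - 24/36023 = -36001/(-¾) - 24/36023 = -36001*(-4/3) - 24/36023 = 144004/3 - 24/36023 = 5187456020/108069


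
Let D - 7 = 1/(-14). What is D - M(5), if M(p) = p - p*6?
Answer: 447/14 ≈ 31.929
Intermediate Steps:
D = 97/14 (D = 7 + 1/(-14) = 7 - 1/14 = 97/14 ≈ 6.9286)
M(p) = -5*p (M(p) = p - 6*p = -5*p)
D - M(5) = 97/14 - (-5)*5 = 97/14 - 1*(-25) = 97/14 + 25 = 447/14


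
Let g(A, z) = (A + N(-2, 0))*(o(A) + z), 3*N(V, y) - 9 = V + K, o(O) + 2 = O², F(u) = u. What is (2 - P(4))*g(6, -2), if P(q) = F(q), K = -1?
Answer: -512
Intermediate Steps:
P(q) = q
o(O) = -2 + O²
N(V, y) = 8/3 + V/3 (N(V, y) = 3 + (V - 1)/3 = 3 + (-1 + V)/3 = 3 + (-⅓ + V/3) = 8/3 + V/3)
g(A, z) = (2 + A)*(-2 + z + A²) (g(A, z) = (A + (8/3 + (⅓)*(-2)))*((-2 + A²) + z) = (A + (8/3 - ⅔))*(-2 + z + A²) = (A + 2)*(-2 + z + A²) = (2 + A)*(-2 + z + A²))
(2 - P(4))*g(6, -2) = (2 - 1*4)*(-4 + 2*(-2) + 2*6² + 6*(-2) + 6*(-2 + 6²)) = (2 - 4)*(-4 - 4 + 2*36 - 12 + 6*(-2 + 36)) = -2*(-4 - 4 + 72 - 12 + 6*34) = -2*(-4 - 4 + 72 - 12 + 204) = -2*256 = -512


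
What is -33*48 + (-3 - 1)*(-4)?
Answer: -1568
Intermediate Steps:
-33*48 + (-3 - 1)*(-4) = -1584 - 4*(-4) = -1584 + 16 = -1568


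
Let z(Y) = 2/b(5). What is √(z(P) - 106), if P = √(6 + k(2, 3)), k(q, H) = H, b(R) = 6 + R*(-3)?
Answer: 2*I*√239/3 ≈ 10.306*I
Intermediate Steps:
b(R) = 6 - 3*R
P = 3 (P = √(6 + 3) = √9 = 3)
z(Y) = -2/9 (z(Y) = 2/(6 - 3*5) = 2/(6 - 15) = 2/(-9) = 2*(-⅑) = -2/9)
√(z(P) - 106) = √(-2/9 - 106) = √(-956/9) = 2*I*√239/3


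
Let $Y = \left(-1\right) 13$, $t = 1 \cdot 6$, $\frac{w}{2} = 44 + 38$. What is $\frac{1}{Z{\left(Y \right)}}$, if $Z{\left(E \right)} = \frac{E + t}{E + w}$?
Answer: $- \frac{151}{7} \approx -21.571$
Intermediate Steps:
$w = 164$ ($w = 2 \left(44 + 38\right) = 2 \cdot 82 = 164$)
$t = 6$
$Y = -13$
$Z{\left(E \right)} = \frac{6 + E}{164 + E}$ ($Z{\left(E \right)} = \frac{E + 6}{E + 164} = \frac{6 + E}{164 + E}$)
$\frac{1}{Z{\left(Y \right)}} = \frac{1}{\frac{1}{164 - 13} \left(6 - 13\right)} = \frac{1}{\frac{1}{151} \left(-7\right)} = \frac{1}{- \frac{7}{151}} = - \frac{151}{7}$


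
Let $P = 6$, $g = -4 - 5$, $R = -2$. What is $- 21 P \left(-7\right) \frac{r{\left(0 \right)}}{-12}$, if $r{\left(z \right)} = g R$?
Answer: $-1323$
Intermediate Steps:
$g = -9$ ($g = -4 - 5 = -9$)
$r{\left(z \right)} = 18$ ($r{\left(z \right)} = \left(-9\right) \left(-2\right) = 18$)
$- 21 P \left(-7\right) \frac{r{\left(0 \right)}}{-12} = - 21 \cdot 6 \left(-7\right) \frac{18}{-12} = \left(-21\right) \left(-42\right) 18 \left(- \frac{1}{12}\right) = 882 \left(- \frac{3}{2}\right) = -1323$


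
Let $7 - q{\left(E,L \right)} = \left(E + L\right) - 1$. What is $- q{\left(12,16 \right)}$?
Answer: $20$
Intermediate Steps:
$q{\left(E,L \right)} = 8 - E - L$ ($q{\left(E,L \right)} = 7 - \left(\left(E + L\right) - 1\right) = 7 - \left(-1 + E + L\right) = 8 - E - L$)
$- q{\left(12,16 \right)} = - (8 - 12 - 16) = \left(-1\right) \left(-20\right) = 20$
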